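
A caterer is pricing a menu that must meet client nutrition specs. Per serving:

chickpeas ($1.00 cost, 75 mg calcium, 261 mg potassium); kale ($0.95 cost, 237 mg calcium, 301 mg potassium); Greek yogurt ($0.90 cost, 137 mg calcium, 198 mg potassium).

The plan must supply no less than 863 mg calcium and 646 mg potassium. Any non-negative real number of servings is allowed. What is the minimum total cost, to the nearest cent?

chickpeas only: max(863/75, 646/261) = 11.51 servings → $11.51.
kale only: max(863/237, 646/301) = 3.641 servings → $3.46.
Greek yogurt only: max(863/137, 646/198) = 6.299 servings → $5.67.
chickpeas + kale: the both-tight solution has a negative serving — not a feasible corner.
chickpeas + Greek yogurt: intersection lies outside the first quadrant.
kale + Greek yogurt with both targets exact would need a negative amount; discard.
So the least-cost plan costs $3.46.

$3.46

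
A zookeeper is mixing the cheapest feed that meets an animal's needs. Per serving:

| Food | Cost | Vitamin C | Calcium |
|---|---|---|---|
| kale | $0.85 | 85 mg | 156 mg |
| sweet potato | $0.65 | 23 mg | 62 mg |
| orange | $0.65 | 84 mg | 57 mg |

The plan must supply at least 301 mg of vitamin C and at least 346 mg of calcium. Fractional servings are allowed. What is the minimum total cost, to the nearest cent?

$2.61

The cheapest plan sits at a corner of the feasible region — with two constraints it uses at most two foods.
kale only: max(301/85, 346/156) = 3.541 servings → $3.01.
sweet potato only: max(301/23, 346/62) = 13.09 servings → $8.51.
orange only: max(301/84, 346/57) = 6.07 servings → $3.95.
kale + sweet potato: intersection lies outside the first quadrant.
kale + orange with both tight: 1.442 servings and 2.124 servings → $2.61.
sweet potato + orange with both tight: 3.055 servings and 2.747 servings → $3.77.
So the least-cost plan costs $2.61.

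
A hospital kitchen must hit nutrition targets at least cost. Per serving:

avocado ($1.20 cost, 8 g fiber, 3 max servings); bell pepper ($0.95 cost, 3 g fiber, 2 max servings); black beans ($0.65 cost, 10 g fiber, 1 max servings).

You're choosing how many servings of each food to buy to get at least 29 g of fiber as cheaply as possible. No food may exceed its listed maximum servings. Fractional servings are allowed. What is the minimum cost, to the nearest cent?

$3.50

Cost per g of fiber: black beans $0.0650, avocado $0.1500, bell pepper $0.3167.
Take 1 serving of black beans: +10.0 g fiber for $0.65 (total $0.65, still need 19.0 g).
Take 2.375 servings of avocado: +19.0 g fiber for $2.85 (total $3.50, still need 0.0 g).
Greedy by cheapest-per-g is optimal for a single linear constraint, so the minimum cost is $3.50.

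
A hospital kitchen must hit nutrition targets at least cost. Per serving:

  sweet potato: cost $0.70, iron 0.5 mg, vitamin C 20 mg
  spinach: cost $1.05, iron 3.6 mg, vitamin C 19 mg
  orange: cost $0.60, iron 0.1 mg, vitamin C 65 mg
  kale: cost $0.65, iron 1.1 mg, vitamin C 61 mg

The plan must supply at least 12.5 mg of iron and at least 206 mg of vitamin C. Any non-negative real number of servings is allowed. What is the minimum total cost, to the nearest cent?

sweet potato only: max(12.5/0.5, 206/20) = 25 servings → $17.50.
spinach only: max(12.5/3.6, 206/19) = 10.84 servings → $11.38.
orange only: max(12.5/0.1, 206/65) = 125 servings → $75.00.
kale only: max(12.5/1.1, 206/61) = 11.36 servings → $7.39.
sweet potato + spinach with both tight: 8.066 servings and 2.352 servings → $8.12.
sweet potato + orange: the both-tight solution has a negative serving — not a feasible corner.
sweet potato + kale: the both-tight solution has a negative serving — not a feasible corner.
spinach + orange with both tight: 3.412 servings and 2.172 servings → $4.89.
spinach + kale with both tight: 2.697 servings and 2.537 servings → $4.48.
orange + kale: intersection lies outside the first quadrant.
The minimum over all feasible corners is $4.48.

$4.48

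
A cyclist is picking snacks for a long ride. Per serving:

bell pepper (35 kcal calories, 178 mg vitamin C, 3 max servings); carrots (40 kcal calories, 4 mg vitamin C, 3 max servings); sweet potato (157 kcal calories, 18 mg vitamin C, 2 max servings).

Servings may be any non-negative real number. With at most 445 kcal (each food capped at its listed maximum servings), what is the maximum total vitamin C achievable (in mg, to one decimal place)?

572.6 mg

Vitamin C per kcal: bell pepper 5.086, sweet potato 0.1146, carrots 0.1.
Take 3 servings of bell pepper: uses 105 kcal, +534.0 mg vitamin C (running total 534.0 mg).
Take 2 servings of sweet potato: uses 314 kcal, +36.0 mg vitamin C (running total 570.0 mg).
Take 0.65 servings of carrots: uses 26 kcal, +2.6 mg vitamin C (running total 572.6 mg).
Greedy by best ratio exhausts the calories allowance optimally: 572.6 mg.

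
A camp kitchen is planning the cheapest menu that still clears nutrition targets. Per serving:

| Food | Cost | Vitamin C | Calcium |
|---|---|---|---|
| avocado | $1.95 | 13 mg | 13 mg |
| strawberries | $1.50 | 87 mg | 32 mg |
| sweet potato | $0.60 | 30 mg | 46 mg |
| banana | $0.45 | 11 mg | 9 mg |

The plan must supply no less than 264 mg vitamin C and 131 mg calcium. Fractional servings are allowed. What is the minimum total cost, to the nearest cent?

$4.63

At the optimum either one food covers both requirements or two foods hit both targets exactly; no other combination can be cheaper.
avocado only: max(264/13, 131/13) = 20.31 servings → $39.60.
strawberries only: max(264/87, 131/32) = 4.094 servings → $6.14.
sweet potato only: max(264/30, 131/46) = 8.8 servings → $5.28.
banana only: max(264/11, 131/9) = 24 servings → $10.80.
avocado + strawberries with both tight: 4.124 servings and 2.418 servings → $11.67.
avocado + sweet potato with both targets exact would need a negative amount; discard.
avocado + banana: intersection lies outside the first quadrant.
strawberries + sweet potato with both tight: 2.7 servings and 0.9694 servings → $4.63.
strawberries + banana with both tight: 2.169 servings and 6.842 servings → $6.33.
sweet potato + banana with both targets exact would need a negative amount; discard.
So the least-cost plan costs $4.63.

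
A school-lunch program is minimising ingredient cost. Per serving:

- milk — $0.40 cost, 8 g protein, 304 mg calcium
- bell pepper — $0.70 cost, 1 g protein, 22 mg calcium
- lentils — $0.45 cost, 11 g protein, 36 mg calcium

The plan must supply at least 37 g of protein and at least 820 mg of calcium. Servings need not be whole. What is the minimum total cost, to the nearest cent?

Compare the cost at each extreme point of the feasible region.
milk only: max(37/8, 820/304) = 4.625 servings → $1.85.
bell pepper only: max(37/1, 820/22) = 37.27 servings → $26.09.
lentils only: max(37/11, 820/36) = 22.78 servings → $10.25.
milk + bell pepper with both tight: 0.04688 servings and 36.62 servings → $25.66.
milk + lentils with both tight: 2.516 servings and 1.534 servings → $1.70.
bell pepper + lentils with both targets exact would need a negative amount; discard.
So the least-cost plan costs $1.70.

$1.70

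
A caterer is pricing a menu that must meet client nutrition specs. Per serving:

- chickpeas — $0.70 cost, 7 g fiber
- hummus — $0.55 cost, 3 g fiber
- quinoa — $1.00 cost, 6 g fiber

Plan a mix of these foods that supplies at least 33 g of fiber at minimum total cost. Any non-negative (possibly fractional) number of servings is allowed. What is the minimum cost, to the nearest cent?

$3.30

Cost per g of fiber: chickpeas $0.1000, quinoa $0.1667, hummus $0.1833.
With no serving limits, use only chickpeas: 33 g / 7 g = 4.714 servings × $0.70 = $3.30.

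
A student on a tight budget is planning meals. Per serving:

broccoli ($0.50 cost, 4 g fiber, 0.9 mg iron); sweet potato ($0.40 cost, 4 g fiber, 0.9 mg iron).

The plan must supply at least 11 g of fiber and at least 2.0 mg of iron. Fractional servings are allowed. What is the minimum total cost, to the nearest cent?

$1.10

The cheapest plan sits at a corner of the feasible region — with two constraints it uses at most two foods.
broccoli only: max(11/4, 2.0/0.9) = 2.75 servings → $1.38.
sweet potato only: max(11/4, 2.0/0.9) = 2.75 servings → $1.10.
broccoli + sweet potato (both tight): parallel constraints — no distinct corner.
Cheapest feasible corner: $1.10.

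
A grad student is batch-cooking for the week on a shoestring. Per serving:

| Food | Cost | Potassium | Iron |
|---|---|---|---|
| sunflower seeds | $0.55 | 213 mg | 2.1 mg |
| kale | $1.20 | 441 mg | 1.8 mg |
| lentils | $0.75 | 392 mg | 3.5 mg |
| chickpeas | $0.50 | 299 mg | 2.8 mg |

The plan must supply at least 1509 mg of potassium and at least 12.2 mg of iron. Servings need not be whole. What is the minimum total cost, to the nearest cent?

$2.52

At the optimum either one food covers both requirements or two foods hit both targets exactly; no other combination can be cheaper.
sunflower seeds only: max(1509/213, 12.2/2.1) = 7.085 servings → $3.90.
kale only: max(1509/441, 12.2/1.8) = 6.778 servings → $8.13.
lentils only: max(1509/392, 12.2/3.5) = 3.849 servings → $2.89.
chickpeas only: max(1509/299, 12.2/2.8) = 5.047 servings → $2.52.
sunflower seeds + kale with both tight: 4.909 servings and 1.051 servings → $3.96.
sunflower seeds + lentils: the both-tight solution has a negative serving — not a feasible corner.
sunflower seeds + chickpeas with both targets exact would need a negative amount; discard.
kale + lentils with both tight: 0.5957 servings and 3.179 servings → $3.10.
kale + chickpeas with both tight: 0.8289 servings and 3.824 servings → $2.91.
lentils + chickpeas with both targets exact would need a negative amount; discard.
So the least-cost plan costs $2.52.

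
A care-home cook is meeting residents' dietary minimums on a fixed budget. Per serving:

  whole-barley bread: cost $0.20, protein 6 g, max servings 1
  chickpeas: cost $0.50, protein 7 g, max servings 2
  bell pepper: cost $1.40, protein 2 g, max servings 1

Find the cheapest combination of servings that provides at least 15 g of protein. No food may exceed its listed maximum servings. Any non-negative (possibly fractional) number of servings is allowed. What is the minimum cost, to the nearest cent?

$0.84

Cost per g of protein: whole-barley bread $0.0333, chickpeas $0.0714, bell pepper $0.7000.
Take 1 serving of whole-barley bread: +6.0 g protein for $0.20 (total $0.20, still need 9.0 g).
Take 1.286 servings of chickpeas: +9.0 g protein for $0.64 (total $0.84, still need 0.0 g).
Filling from the cheapest source first is optimal under one linear minimum: $0.84.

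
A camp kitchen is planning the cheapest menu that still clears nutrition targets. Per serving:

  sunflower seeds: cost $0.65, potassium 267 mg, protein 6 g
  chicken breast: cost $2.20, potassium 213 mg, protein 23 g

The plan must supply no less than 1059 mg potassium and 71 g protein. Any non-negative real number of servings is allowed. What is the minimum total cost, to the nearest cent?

Compare the cost at each extreme point of the feasible region.
sunflower seeds only: max(1059/267, 71/6) = 11.83 servings → $7.69.
chicken breast only: max(1059/213, 71/23) = 4.972 servings → $10.94.
sunflower seeds + chicken breast with both tight: 1.899 servings and 2.592 servings → $6.94.
The minimum over all feasible corners is $6.94.

$6.94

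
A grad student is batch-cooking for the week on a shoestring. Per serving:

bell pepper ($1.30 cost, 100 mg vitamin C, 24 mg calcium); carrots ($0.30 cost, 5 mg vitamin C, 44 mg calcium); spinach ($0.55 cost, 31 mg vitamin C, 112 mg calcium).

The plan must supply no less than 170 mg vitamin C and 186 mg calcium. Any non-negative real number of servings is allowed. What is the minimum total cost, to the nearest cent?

For a min-cost LP with two ≥-constraints, a basic feasible solution has at most two positive variables.
bell pepper only: max(170/100, 186/24) = 7.75 servings → $10.07.
carrots only: max(170/5, 186/44) = 34 servings → $10.20.
spinach only: max(170/31, 186/112) = 5.484 servings → $3.02.
bell pepper + carrots with both tight: 1.53 servings and 3.393 servings → $3.01.
bell pepper + spinach with both tight: 1.27 servings and 1.389 servings → $2.41.
carrots + spinach with both targets exact would need a negative amount; discard.
The minimum over all feasible corners is $2.41.

$2.41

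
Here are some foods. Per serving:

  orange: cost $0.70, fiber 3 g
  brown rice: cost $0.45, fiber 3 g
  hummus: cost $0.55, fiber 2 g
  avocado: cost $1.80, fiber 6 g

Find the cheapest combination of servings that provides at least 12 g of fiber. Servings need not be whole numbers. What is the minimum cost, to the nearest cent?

Cost per g of fiber: brown rice $0.1500, orange $0.2333, hummus $0.2750, avocado $0.3000.
With no serving limits, use only brown rice: 12 g / 3 g = 4 servings × $0.45 = $1.80.

$1.80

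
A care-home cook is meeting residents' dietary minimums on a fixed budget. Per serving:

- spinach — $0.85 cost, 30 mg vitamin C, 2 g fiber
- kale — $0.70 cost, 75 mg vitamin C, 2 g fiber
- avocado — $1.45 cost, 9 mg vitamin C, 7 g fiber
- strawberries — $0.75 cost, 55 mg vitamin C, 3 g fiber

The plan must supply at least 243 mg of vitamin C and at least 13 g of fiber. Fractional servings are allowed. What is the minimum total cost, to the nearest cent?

$3.27

Compare the cost at each extreme point of the feasible region.
spinach only: max(243/30, 13/2) = 8.1 servings → $6.88.
kale only: max(243/75, 13/2) = 6.5 servings → $4.55.
avocado only: max(243/9, 13/7) = 27 servings → $39.15.
strawberries only: max(243/55, 13/3) = 4.418 servings → $3.31.
spinach + kale with both tight: 5.433 servings and 1.067 servings → $5.37.
spinach + avocado: the both-tight solution has a negative serving — not a feasible corner.
spinach + strawberries: the both-tight solution has a negative serving — not a feasible corner.
kale + avocado with both tight: 3.124 servings and 0.9645 servings → $3.59.
kale + strawberries with both tight: 0.1217 servings and 4.252 servings → $3.27.
avocado + strawberries: intersection lies outside the first quadrant.
The minimum over all feasible corners is $3.27.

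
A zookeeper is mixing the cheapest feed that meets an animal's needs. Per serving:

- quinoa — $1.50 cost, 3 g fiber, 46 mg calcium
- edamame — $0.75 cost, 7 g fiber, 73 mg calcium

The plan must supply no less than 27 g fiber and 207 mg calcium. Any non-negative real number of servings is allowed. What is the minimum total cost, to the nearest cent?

At the optimum either one food covers both requirements or two foods hit both targets exactly; no other combination can be cheaper.
quinoa only: max(27/3, 207/46) = 9 servings → $13.50.
edamame only: max(27/7, 207/73) = 3.857 servings → $2.89.
quinoa + edamame: the both-tight solution has a negative serving — not a feasible corner.
The minimum over all feasible corners is $2.89.

$2.89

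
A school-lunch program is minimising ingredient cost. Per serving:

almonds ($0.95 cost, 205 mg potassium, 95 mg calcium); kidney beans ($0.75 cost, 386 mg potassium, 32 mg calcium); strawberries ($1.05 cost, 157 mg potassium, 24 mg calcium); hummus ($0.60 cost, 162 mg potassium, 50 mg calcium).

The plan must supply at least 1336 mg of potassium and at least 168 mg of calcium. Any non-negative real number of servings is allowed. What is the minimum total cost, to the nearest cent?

A basic optimal solution has at most two foods positive. Try each food alone and each pair with both targets met exactly.
almonds only: max(1336/205, 168/95) = 6.517 servings → $6.19.
kidney beans only: max(1336/386, 168/32) = 5.25 servings → $3.94.
strawberries only: max(1336/157, 168/24) = 8.51 servings → $8.94.
hummus only: max(1336/162, 168/50) = 8.247 servings → $4.95.
almonds + kidney beans with both tight: 0.7338 servings and 3.071 servings → $3.00.
almonds + strawberries: the both-tight solution has a negative serving — not a feasible corner.
almonds + hummus with both targets exact would need a negative amount; discard.
kidney beans + strawberries with both tight: 1.342 servings and 5.211 servings → $6.48.
kidney beans + hummus with both tight: 2.804 servings and 1.565 servings → $3.04.
strawberries + hummus: intersection lies outside the first quadrant.
Cheapest feasible corner: $3.00.

$3.00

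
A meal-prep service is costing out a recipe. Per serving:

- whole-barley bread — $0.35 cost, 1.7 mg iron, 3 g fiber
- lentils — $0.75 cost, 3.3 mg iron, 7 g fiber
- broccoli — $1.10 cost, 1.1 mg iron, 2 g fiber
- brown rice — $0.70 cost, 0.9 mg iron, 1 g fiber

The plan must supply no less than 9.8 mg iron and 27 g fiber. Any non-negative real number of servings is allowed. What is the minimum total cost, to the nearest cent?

whole-barley bread only: max(9.8/1.7, 27/3) = 9 servings → $3.15.
lentils only: max(9.8/3.3, 27/7) = 3.857 servings → $2.89.
broccoli only: max(9.8/1.1, 27/2) = 13.5 servings → $14.85.
brown rice only: max(9.8/0.9, 27/1) = 27 servings → $18.90.
whole-barley bread + lentils: the both-tight solution has a negative serving — not a feasible corner.
whole-barley bread + broccoli with both targets exact would need a negative amount; discard.
whole-barley bread + brown rice with both targets exact would need a negative amount; discard.
lentils + broccoli with both targets exact would need a negative amount; discard.
lentils + brown rice: the both-tight solution has a negative serving — not a feasible corner.
broccoli + brown rice: intersection lies outside the first quadrant.
So the least-cost plan costs $2.89.

$2.89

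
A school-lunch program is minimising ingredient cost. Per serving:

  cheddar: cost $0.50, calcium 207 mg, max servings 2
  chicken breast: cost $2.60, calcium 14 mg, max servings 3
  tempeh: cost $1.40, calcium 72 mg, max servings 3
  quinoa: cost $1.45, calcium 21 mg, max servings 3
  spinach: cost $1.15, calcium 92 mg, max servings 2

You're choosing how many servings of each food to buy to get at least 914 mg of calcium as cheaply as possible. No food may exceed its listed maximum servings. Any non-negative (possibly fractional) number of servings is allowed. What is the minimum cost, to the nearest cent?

$18.72

Cost per mg of calcium: cheddar $0.0024, spinach $0.0125, tempeh $0.0194, quinoa $0.0690, chicken breast $0.1857.
Take 2 servings of cheddar: +414.0 mg calcium for $1.00 (total $1.00, still need 500.0 mg).
Take 2 servings of spinach: +184.0 mg calcium for $2.30 (total $3.30, still need 316.0 mg).
Take 3 servings of tempeh: +216.0 mg calcium for $4.20 (total $7.50, still need 100.0 mg).
Take 3 servings of quinoa: +63.0 mg calcium for $4.35 (total $11.85, still need 37.0 mg).
Take 2.643 servings of chicken breast: +37.0 mg calcium for $6.87 (total $18.72, still need 0.0 mg).
Greedy by cheapest-per-mg is optimal for a single linear constraint, so the minimum cost is $18.72.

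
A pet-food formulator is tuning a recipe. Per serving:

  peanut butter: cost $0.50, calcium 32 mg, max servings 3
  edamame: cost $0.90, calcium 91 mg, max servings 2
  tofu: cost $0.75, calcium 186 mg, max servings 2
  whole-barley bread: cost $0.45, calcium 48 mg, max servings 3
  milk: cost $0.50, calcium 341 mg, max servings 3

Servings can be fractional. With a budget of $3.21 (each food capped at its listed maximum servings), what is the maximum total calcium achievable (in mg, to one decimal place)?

Calcium per dollar: milk 682, tofu 248, whole-barley bread 106.7, edamame 101.1, peanut butter 64.
Take 3 servings of milk: spends $1.50, +1023.0 mg calcium (running total 1023.0 mg).
Take 2 servings of tofu: spends $1.50, +372.0 mg calcium (running total 1395.0 mg).
Take 0.4667 servings of whole-barley bread: spends $0.21, +22.4 mg calcium (running total 1417.4 mg).
Greedy by best ratio exhausts the cost allowance optimally: 1417.4 mg.

1417.4 mg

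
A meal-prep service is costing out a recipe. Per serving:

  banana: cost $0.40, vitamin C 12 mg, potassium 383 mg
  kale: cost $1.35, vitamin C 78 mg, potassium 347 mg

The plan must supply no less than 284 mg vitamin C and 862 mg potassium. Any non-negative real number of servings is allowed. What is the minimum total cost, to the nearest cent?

$4.92

The cheapest plan sits at a corner of the feasible region — with two constraints it uses at most two foods.
banana only: max(284/12, 862/383) = 23.67 servings → $9.47.
kale only: max(284/78, 862/347) = 3.641 servings → $4.92.
banana + kale: the both-tight solution has a negative serving — not a feasible corner.
So the least-cost plan costs $4.92.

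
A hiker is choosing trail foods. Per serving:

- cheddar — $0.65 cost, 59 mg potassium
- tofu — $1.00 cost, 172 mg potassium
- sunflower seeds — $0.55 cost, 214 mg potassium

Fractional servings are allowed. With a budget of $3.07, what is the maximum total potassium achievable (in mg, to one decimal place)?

Potassium per dollar: sunflower seeds 389.1, tofu 172, cheddar 90.77.
With no serving limits, spend the whole cost allowance on sunflower seeds: $3.07 / $0.55 × 214 mg = 1194.5 mg.

1194.5 mg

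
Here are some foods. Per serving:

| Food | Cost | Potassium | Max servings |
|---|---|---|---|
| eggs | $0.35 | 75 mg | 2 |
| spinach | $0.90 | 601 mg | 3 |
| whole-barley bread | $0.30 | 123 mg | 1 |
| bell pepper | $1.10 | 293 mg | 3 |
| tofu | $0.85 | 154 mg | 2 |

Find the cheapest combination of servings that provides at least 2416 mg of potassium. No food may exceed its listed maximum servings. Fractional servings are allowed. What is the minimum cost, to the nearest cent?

Cost per mg of potassium: spinach $0.0015, whole-barley bread $0.0024, bell pepper $0.0038, eggs $0.0047, tofu $0.0055.
Take 3 servings of spinach: +1803.0 mg potassium for $2.70 (total $2.70, still need 613.0 mg).
Take 1 serving of whole-barley bread: +123.0 mg potassium for $0.30 (total $3.00, still need 490.0 mg).
Take 1.672 servings of bell pepper: +490.0 mg potassium for $1.84 (total $4.84, still need 0.0 mg).
Filling from the cheapest source first is optimal under one linear minimum: $4.84.

$4.84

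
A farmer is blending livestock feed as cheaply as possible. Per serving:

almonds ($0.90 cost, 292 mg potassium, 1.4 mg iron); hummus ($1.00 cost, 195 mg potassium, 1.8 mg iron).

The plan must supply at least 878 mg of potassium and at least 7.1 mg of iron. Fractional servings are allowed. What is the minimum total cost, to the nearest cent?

$4.04

The cheapest plan sits at a corner of the feasible region — with two constraints it uses at most two foods.
almonds only: max(878/292, 7.1/1.4) = 5.071 servings → $4.56.
hummus only: max(878/195, 7.1/1.8) = 4.503 servings → $4.50.
almonds + hummus with both tight: 0.7755 servings and 3.341 servings → $4.04.
Cheapest feasible corner: $4.04.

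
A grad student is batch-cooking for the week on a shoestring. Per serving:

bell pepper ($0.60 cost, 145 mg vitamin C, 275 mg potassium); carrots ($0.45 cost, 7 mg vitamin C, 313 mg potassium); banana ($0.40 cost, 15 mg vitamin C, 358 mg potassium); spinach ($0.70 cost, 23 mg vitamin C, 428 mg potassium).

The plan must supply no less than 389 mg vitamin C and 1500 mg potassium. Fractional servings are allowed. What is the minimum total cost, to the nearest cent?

$2.39

Check every corner: each single food scaled to meet both minima, and each pair solved so both constraints bind.
bell pepper only: max(389/145, 1500/275) = 5.455 servings → $3.27.
carrots only: max(389/7, 1500/313) = 55.57 servings → $25.01.
banana only: max(389/15, 1500/358) = 25.93 servings → $10.37.
spinach only: max(389/23, 1500/428) = 16.91 servings → $11.84.
bell pepper + carrots with both tight: 2.56 servings and 2.543 servings → $2.68.
bell pepper + banana with both tight: 2.443 servings and 2.313 servings → $2.39.
bell pepper + spinach with both tight: 2.368 servings and 1.983 servings → $2.81.
carrots + banana with both targets exact would need a negative amount; discard.
carrots + spinach: intersection lies outside the first quadrant.
banana + spinach with both targets exact would need a negative amount; discard.
Cheapest feasible corner: $2.39.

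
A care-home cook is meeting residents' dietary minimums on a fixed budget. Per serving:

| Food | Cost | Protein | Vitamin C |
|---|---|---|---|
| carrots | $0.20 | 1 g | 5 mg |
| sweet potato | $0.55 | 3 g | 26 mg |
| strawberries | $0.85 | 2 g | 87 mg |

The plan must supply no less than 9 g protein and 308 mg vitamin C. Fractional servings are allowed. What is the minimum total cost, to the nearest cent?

$3.25

carrots only: max(9/1, 308/5) = 61.6 servings → $12.32.
sweet potato only: max(9/3, 308/26) = 11.85 servings → $6.52.
strawberries only: max(9/2, 308/87) = 4.5 servings → $3.83.
carrots + sweet potato: intersection lies outside the first quadrant.
carrots + strawberries with both tight: 2.169 servings and 3.416 servings → $3.34.
sweet potato + strawberries with both tight: 0.799 servings and 3.301 servings → $3.25.
The minimum over all feasible corners is $3.25.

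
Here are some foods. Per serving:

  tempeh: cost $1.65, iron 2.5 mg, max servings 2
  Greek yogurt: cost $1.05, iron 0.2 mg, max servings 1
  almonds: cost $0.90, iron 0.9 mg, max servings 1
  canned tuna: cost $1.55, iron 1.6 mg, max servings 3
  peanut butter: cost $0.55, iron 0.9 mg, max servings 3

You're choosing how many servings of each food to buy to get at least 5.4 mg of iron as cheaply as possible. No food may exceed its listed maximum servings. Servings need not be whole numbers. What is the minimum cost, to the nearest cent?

$3.43

Cost per mg of iron: peanut butter $0.6111, tempeh $0.6600, canned tuna $0.9688, almonds $1.0000, Greek yogurt $5.2500.
Take 3 servings of peanut butter: +2.7 mg iron for $1.65 (total $1.65, still need 2.7 mg).
Take 1.08 servings of tempeh: +2.7 mg iron for $1.78 (total $3.43, still need 0.0 mg).
Greedy by cheapest-per-mg is optimal for a single linear constraint, so the minimum cost is $3.43.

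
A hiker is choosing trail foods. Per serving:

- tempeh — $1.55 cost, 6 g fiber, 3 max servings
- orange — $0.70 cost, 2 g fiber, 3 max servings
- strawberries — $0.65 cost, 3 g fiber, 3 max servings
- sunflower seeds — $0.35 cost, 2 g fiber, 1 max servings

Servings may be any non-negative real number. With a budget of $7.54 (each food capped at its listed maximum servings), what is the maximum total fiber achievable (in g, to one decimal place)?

30.7 g

Fiber per dollar: sunflower seeds 5.714, strawberries 4.615, tempeh 3.871, orange 2.857.
Take 1 serving of sunflower seeds: spends $0.35, +2.0 g fiber (running total 2.0 g).
Take 3 servings of strawberries: spends $1.95, +9.0 g fiber (running total 11.0 g).
Take 3 servings of tempeh: spends $4.65, +18.0 g fiber (running total 29.0 g).
Take 0.8429 servings of orange: spends $0.59, +1.7 g fiber (running total 30.7 g).
Filling greedily by fiber-per-dollar is optimal for one linear limit, giving 30.7 g.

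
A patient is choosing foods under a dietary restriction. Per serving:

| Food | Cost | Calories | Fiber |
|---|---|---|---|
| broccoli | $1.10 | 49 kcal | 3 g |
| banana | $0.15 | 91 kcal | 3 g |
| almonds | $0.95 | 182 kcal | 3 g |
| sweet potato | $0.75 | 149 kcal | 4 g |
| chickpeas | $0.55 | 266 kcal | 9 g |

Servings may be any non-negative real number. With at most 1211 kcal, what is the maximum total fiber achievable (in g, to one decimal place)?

Fiber per kcal: broccoli 0.06122, chickpeas 0.03383, banana 0.03297, sweet potato 0.02685, almonds 0.01648.
With no serving limits, spend the whole calories allowance on broccoli: 1211 kcal / 49 kcal × 3 g = 74.1 g.

74.1 g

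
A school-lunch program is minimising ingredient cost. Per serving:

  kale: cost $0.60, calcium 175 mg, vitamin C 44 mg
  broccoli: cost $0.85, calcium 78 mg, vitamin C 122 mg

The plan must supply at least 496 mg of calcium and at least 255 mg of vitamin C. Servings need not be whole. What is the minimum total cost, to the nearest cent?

kale only: max(496/175, 255/44) = 5.795 servings → $3.48.
broccoli only: max(496/78, 255/122) = 6.359 servings → $5.41.
kale + broccoli with both tight: 2.267 servings and 1.273 servings → $2.44.
Cheapest feasible corner: $2.44.

$2.44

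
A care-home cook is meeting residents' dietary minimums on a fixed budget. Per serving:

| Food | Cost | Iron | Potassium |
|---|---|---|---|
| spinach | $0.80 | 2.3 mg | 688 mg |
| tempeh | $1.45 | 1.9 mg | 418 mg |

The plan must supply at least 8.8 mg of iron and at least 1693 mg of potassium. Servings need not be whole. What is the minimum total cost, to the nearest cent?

$3.06

At the optimum either one food covers both requirements or two foods hit both targets exactly; no other combination can be cheaper.
spinach only: max(8.8/2.3, 1693/688) = 3.826 servings → $3.06.
tempeh only: max(8.8/1.9, 1693/418) = 4.632 servings → $6.72.
spinach + tempeh with both targets exact would need a negative amount; discard.
Cheapest feasible corner: $3.06.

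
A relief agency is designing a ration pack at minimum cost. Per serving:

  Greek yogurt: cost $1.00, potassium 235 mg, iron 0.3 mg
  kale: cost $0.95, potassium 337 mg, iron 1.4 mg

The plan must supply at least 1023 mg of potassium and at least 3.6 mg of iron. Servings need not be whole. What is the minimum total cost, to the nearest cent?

This is a tiny linear program; its minimum lies at a vertex of the feasible set. List the vertices and price them.
Greek yogurt only: max(1023/235, 3.6/0.3) = 12 servings → $12.00.
kale only: max(1023/337, 3.6/1.4) = 3.036 servings → $2.88.
Greek yogurt + kale with both tight: 0.9609 servings and 2.366 servings → $3.21.
The minimum over all feasible corners is $2.88.

$2.88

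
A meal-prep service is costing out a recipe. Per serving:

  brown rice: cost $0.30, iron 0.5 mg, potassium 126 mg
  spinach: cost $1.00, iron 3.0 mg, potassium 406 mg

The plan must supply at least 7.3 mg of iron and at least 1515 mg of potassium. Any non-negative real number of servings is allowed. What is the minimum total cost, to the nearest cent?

brown rice only: max(7.3/0.5, 1515/126) = 14.6 servings → $4.38.
spinach only: max(7.3/3.0, 1515/406) = 3.732 servings → $3.73.
brown rice + spinach with both tight: 9.035 servings and 0.9274 servings → $3.64.
Cheapest feasible corner: $3.64.

$3.64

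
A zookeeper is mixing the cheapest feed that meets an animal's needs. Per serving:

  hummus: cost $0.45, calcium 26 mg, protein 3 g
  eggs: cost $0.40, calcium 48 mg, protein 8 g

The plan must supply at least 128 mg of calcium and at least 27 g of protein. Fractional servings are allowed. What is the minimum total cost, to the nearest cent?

With two linear requirements the optimum uses one or two foods; enumerate the corners.
hummus only: max(128/26, 27/3) = 9 servings → $4.05.
eggs only: max(128/48, 27/8) = 3.375 servings → $1.35.
hummus + eggs with both targets exact would need a negative amount; discard.
The minimum over all feasible corners is $1.35.

$1.35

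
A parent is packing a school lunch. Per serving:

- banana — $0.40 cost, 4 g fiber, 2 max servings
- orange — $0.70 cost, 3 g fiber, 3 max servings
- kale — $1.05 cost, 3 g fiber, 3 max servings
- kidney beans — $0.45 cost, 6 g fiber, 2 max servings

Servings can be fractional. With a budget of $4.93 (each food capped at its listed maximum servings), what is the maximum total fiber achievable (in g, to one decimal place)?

Fiber per dollar: kidney beans 13.33, banana 10, orange 4.286, kale 2.857.
Take 2 servings of kidney beans: spends $0.90, +12.0 g fiber (running total 12.0 g).
Take 2 servings of banana: spends $0.80, +8.0 g fiber (running total 20.0 g).
Take 3 servings of orange: spends $2.10, +9.0 g fiber (running total 29.0 g).
Take 1.076 servings of kale: spends $1.13, +3.2 g fiber (running total 32.2 g).
Filling greedily by fiber-per-dollar is optimal for one linear limit, giving 32.2 g.

32.2 g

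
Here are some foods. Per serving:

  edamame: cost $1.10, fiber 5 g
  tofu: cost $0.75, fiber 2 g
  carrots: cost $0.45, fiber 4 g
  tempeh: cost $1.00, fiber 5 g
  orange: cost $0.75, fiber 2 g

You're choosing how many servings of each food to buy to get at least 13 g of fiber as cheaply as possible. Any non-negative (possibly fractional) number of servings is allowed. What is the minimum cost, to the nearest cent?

$1.46

Cost per g of fiber: carrots $0.1125, tempeh $0.2000, edamame $0.2200, tofu $0.3750, orange $0.3750.
With no serving limits, use only carrots: 13 g / 4 g = 3.25 servings × $0.45 = $1.46.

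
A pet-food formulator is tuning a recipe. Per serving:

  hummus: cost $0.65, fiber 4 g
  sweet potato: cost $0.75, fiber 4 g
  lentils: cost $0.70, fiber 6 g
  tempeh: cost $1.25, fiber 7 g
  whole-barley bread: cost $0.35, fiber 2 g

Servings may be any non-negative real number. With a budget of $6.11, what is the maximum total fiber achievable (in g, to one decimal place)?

Fiber per dollar: lentils 8.571, hummus 6.154, whole-barley bread 5.714, tempeh 5.6, sweet potato 5.333.
With no serving limits, spend the whole cost allowance on lentils: $6.11 / $0.70 × 6 g = 52.4 g.

52.4 g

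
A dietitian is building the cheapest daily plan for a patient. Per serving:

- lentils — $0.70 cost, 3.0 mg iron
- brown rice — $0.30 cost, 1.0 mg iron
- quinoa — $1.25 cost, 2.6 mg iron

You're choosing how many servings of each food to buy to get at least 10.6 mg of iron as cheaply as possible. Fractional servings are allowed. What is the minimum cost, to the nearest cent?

$2.47

Cost per mg of iron: lentils $0.2333, brown rice $0.3000, quinoa $0.4808.
With no serving limits, use only lentils: 10.6 mg / 3.0 mg = 3.533 servings × $0.70 = $2.47.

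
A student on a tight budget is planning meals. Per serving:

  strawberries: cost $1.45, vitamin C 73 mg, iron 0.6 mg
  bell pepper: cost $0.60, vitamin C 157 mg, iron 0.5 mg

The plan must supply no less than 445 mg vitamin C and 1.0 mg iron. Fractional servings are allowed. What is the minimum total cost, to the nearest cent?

Compare the cost at each extreme point of the feasible region.
strawberries only: max(445/73, 1.0/0.6) = 6.096 servings → $8.84.
bell pepper only: max(445/157, 1.0/0.5) = 2.834 servings → $1.70.
strawberries + bell pepper: intersection lies outside the first quadrant.
Cheapest feasible corner: $1.70.

$1.70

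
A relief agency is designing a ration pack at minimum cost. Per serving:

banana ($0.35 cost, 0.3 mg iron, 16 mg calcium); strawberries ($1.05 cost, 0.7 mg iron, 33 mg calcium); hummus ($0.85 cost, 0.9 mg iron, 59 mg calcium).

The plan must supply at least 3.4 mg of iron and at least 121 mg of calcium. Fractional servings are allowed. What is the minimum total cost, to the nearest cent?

Two binding constraints pin down two serving amounts, so the optimal mix uses at most two foods. The candidates are each food alone (scaled to the tighter of iron/calcium) and each pair with both constraints tight.
banana only: max(3.4/0.3, 121/16) = 11.33 servings → $3.97.
strawberries only: max(3.4/0.7, 121/33) = 4.857 servings → $5.10.
hummus only: max(3.4/0.9, 121/59) = 3.778 servings → $3.21.
banana + strawberries with both targets exact would need a negative amount; discard.
banana + hummus with both targets exact would need a negative amount; discard.
strawberries + hummus with both targets exact would need a negative amount; discard.
Cheapest feasible corner: $3.21.

$3.21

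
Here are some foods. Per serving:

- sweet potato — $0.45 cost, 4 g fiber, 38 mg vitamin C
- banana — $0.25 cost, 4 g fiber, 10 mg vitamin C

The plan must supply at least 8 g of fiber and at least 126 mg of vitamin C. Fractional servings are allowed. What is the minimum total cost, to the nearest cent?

$1.49

At the optimum either one food covers both requirements or two foods hit both targets exactly; no other combination can be cheaper.
sweet potato only: max(8/4, 126/38) = 3.316 servings → $1.49.
banana only: max(8/4, 126/10) = 12.6 servings → $3.15.
sweet potato + banana with both targets exact would need a negative amount; discard.
So the least-cost plan costs $1.49.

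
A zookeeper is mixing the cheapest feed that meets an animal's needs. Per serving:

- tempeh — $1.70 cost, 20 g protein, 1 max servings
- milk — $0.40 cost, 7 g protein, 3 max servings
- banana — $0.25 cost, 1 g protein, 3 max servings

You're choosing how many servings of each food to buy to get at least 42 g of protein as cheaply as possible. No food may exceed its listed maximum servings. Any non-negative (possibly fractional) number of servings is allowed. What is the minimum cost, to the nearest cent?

$3.15

Cost per g of protein: milk $0.0571, tempeh $0.0850, banana $0.2500.
Take 3 servings of milk: +21.0 g protein for $1.20 (total $1.20, still need 21.0 g).
Take 1 serving of tempeh: +20.0 g protein for $1.70 (total $2.90, still need 1.0 g).
Take 1 serving of banana: +1.0 g protein for $0.25 (total $3.15, still need 0.0 g).
Filling from the cheapest source first is optimal under one linear minimum: $3.15.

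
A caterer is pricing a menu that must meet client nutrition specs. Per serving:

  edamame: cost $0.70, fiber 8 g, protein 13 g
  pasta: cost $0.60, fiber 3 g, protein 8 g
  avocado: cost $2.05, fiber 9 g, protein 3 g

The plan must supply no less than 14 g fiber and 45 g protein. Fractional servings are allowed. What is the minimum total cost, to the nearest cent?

$2.42

The cheapest plan sits at a corner of the feasible region — with two constraints it uses at most two foods.
edamame only: max(14/8, 45/13) = 3.462 servings → $2.42.
pasta only: max(14/3, 45/8) = 5.625 servings → $3.38.
avocado only: max(14/9, 45/3) = 15 servings → $30.75.
edamame + pasta: intersection lies outside the first quadrant.
edamame + avocado: the both-tight solution has a negative serving — not a feasible corner.
pasta + avocado with both targets exact would need a negative amount; discard.
The minimum over all feasible corners is $2.42.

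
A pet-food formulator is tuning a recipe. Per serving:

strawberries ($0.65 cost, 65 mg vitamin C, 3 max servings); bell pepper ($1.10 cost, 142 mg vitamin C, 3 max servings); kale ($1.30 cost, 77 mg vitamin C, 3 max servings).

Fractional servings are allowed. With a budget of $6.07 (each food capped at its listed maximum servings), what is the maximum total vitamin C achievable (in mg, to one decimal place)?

669.6 mg

Vitamin C per dollar: bell pepper 129.1, strawberries 100, kale 59.23.
Take 3 servings of bell pepper: spends $3.30, +426.0 mg vitamin C (running total 426.0 mg).
Take 3 servings of strawberries: spends $1.95, +195.0 mg vitamin C (running total 621.0 mg).
Take 0.6308 servings of kale: spends $0.82, +48.6 mg vitamin C (running total 669.6 mg).
Greedy by best ratio exhausts the cost allowance optimally: 669.6 mg.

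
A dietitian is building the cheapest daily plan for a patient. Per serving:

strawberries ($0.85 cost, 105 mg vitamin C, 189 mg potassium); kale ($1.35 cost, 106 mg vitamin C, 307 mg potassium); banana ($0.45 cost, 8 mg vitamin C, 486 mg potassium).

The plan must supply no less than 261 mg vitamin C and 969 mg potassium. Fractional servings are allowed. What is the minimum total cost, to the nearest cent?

$2.52

The cheapest plan sits at a corner of the feasible region — with two constraints it uses at most two foods.
strawberries only: max(261/105, 969/189) = 5.127 servings → $4.36.
kale only: max(261/106, 969/307) = 3.156 servings → $4.26.
banana only: max(261/8, 969/486) = 32.62 servings → $14.68.
strawberries + kale: intersection lies outside the first quadrant.
strawberries + banana with both tight: 2.405 servings and 1.059 servings → $2.52.
kale + banana with both tight: 2.428 servings and 0.4604 servings → $3.48.
So the least-cost plan costs $2.52.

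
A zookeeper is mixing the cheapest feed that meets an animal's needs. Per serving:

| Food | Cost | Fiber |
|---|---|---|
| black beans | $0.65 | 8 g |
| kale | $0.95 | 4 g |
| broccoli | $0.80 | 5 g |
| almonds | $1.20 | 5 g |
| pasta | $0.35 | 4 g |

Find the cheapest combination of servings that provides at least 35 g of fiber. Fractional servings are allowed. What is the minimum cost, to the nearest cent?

Cost per g of fiber: black beans $0.0813, pasta $0.0875, broccoli $0.1600, kale $0.2375, almonds $0.2400.
With no serving limits, use only black beans: 35 g / 8 g = 4.375 servings × $0.65 = $2.84.

$2.84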